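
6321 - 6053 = 268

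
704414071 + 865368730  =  1569782801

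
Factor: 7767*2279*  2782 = 2^1*3^2*13^1*43^1*53^1*107^1*863^1= 49244162526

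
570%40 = 10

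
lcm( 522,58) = 522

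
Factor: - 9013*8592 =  - 2^4 * 3^1*179^1*9013^1 = - 77439696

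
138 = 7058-6920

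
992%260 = 212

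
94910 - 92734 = 2176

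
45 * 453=20385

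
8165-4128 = 4037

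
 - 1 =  - 1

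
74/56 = 1 + 9/28 = 1.32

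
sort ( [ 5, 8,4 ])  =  [4, 5,8 ]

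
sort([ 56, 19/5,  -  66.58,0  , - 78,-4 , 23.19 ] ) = [ - 78,- 66.58, - 4,0,  19/5, 23.19,56 ]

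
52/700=13/175= 0.07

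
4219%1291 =346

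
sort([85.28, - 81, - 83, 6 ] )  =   [ - 83, - 81,  6,85.28 ] 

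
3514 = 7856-4342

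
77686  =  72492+5194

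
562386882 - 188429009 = 373957873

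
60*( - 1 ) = -60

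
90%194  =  90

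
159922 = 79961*2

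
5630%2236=1158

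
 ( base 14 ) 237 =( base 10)441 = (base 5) 3231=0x1b9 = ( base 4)12321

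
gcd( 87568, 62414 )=2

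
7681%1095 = 16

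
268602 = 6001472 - 5732870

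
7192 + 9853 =17045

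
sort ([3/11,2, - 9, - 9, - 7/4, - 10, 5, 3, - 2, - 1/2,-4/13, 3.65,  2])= [ - 10, - 9, - 9, - 2, - 7/4, - 1/2, - 4/13, 3/11,2, 2,3,3.65,5 ]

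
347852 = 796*437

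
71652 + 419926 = 491578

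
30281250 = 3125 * 9690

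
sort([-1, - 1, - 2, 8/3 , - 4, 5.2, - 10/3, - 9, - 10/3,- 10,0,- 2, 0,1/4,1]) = [ - 10,-9, - 4, - 10/3,  -  10/3,  -  2, - 2,- 1,  -  1,0, 0,1/4,1,8/3, 5.2]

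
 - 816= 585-1401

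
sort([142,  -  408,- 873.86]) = [ - 873.86, - 408,142 ]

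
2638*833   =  2197454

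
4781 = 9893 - 5112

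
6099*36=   219564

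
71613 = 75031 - 3418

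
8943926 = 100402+8843524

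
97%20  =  17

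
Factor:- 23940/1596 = -3^1*5^1= -  15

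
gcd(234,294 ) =6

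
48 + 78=126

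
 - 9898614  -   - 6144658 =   -  3753956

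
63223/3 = 63223/3 = 21074.33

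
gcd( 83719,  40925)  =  1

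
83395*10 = 833950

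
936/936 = 1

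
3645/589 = 3645/589 = 6.19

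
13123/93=141 + 10/93= 141.11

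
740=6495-5755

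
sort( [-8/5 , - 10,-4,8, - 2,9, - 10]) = [ - 10, - 10, - 4,- 2, - 8/5,8, 9 ]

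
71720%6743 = 4290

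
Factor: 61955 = 5^1*12391^1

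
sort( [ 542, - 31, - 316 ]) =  [ - 316, - 31,542]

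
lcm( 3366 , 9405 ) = 319770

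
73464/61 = 73464/61 =1204.33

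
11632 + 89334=100966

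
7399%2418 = 145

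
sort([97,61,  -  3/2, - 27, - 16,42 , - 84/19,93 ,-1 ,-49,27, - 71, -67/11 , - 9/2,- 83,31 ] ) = [ - 83,-71, - 49, - 27, - 16,-67/11, - 9/2,-84/19,-3/2, - 1,27, 31,  42, 61, 93, 97] 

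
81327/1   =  81327= 81327.00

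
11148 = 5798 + 5350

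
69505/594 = 117+7/594 = 117.01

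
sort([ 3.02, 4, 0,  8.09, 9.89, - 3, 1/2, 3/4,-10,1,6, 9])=[ - 10, - 3, 0, 1/2, 3/4, 1, 3.02,4 , 6, 8.09, 9,  9.89 ] 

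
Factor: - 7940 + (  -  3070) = -11010 = - 2^1*3^1*5^1*367^1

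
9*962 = 8658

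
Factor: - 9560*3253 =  - 31098680 = - 2^3*5^1*239^1*3253^1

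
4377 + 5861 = 10238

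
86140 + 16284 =102424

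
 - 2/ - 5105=2/5105 = 0.00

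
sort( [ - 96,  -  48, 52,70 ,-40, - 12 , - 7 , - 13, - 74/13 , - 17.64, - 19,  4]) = [-96, - 48 , - 40, - 19, - 17.64 , - 13, - 12, - 7, - 74/13, 4,52, 70]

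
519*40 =20760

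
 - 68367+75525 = 7158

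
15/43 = 15/43 =0.35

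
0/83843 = 0 = 0.00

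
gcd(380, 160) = 20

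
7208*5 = 36040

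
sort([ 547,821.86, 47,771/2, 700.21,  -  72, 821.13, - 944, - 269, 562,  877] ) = [ - 944 , - 269,-72, 47,771/2,  547,562,700.21,  821.13,821.86,877] 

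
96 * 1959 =188064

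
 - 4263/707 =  - 7 + 98/101 =- 6.03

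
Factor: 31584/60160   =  21/40 = 2^( - 3)*3^1*5^ ( - 1) * 7^1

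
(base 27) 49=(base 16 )75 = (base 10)117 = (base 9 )140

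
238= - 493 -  - 731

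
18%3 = 0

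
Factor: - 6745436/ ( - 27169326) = 3372718/13584663 = 2^1 * 3^ (-2)*179^1*9421^1*1509407^( - 1)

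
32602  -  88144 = -55542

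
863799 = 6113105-5249306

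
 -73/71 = - 2 + 69/71=- 1.03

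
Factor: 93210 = 2^1 *3^1 * 5^1*13^1*239^1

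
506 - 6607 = - 6101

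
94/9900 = 47/4950 = 0.01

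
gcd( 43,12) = 1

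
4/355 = 4/355 = 0.01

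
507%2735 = 507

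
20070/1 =20070= 20070.00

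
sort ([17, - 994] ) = [-994 , 17]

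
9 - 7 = 2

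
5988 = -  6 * (  -  998)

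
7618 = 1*7618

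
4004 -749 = 3255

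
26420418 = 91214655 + - 64794237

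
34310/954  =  17155/477 = 35.96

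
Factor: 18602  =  2^1*71^1*131^1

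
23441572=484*48433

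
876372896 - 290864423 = 585508473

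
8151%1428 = 1011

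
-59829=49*(- 1221)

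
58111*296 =17200856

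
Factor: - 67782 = - 2^1*3^1*11^1*13^1*79^1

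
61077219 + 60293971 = 121371190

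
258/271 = 258/271 = 0.95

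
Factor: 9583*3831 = 36712473 = 3^1 * 7^1*37^2*1277^1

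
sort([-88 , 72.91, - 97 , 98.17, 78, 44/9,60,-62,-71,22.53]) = [ -97,-88,-71 ,-62,44/9,22.53,  60 , 72.91, 78,98.17]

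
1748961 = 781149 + 967812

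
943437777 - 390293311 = 553144466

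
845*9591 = 8104395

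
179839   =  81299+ 98540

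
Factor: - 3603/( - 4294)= 2^( -1 )*3^1*19^( - 1)*113^( - 1)*1201^1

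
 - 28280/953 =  - 28280/953=-29.67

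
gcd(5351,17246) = 1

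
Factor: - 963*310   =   - 298530 = - 2^1*3^2 * 5^1 * 31^1 * 107^1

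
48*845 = 40560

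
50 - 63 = -13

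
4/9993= 4/9993 = 0.00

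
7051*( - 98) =-690998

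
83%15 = 8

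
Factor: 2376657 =3^2  *199^1*1327^1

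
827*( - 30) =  - 24810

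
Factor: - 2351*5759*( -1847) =25007288423 = 13^1*443^1*1847^1*2351^1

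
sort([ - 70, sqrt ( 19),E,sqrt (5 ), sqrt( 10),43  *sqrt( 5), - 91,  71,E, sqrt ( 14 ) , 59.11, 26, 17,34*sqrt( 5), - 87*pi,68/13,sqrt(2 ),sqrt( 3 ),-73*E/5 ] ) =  [-87 *pi, - 91,-70, - 73 * E/5, sqrt(2), sqrt( 3 ),sqrt( 5),E,E, sqrt( 10 ),sqrt( 14), sqrt( 19 ),68/13, 17, 26, 59.11,71,34*sqrt( 5),43*sqrt( 5 )]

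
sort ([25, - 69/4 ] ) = [ - 69/4,25] 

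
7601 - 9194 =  - 1593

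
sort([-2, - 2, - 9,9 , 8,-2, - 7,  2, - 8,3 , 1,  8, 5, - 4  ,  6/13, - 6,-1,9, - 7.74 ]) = [ - 9, - 8, - 7.74,-7 , - 6, - 4, - 2, - 2, - 2, - 1,6/13 , 1, 2,3,  5,8, 8,9,9 ]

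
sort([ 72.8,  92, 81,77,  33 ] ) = [ 33,  72.8, 77 , 81, 92 ] 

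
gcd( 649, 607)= 1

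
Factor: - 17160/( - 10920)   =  7^(-1 )*11^1 =11/7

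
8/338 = 4/169 = 0.02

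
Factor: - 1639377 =-3^2*19^1*9587^1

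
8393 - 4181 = 4212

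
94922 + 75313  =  170235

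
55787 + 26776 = 82563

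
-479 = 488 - 967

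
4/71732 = 1/17933 = 0.00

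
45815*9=412335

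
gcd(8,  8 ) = 8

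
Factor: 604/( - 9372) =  - 151/2343 = - 3^( - 1)*11^( - 1 )*71^(-1)*151^1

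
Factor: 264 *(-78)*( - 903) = 2^4*3^3*7^1 * 11^1*13^1*43^1  =  18594576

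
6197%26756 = 6197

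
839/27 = 839/27  =  31.07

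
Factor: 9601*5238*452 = 2^3*3^3* 97^1 * 113^1*9601^1 = 22731097176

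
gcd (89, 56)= 1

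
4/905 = 4/905 = 0.00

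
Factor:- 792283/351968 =  -  2^( - 5 ) * 17^ ( - 1)*647^(  -  1 ) * 792283^1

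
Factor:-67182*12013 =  - 807057366 = - 2^1*3^1*41^1*293^1 * 11197^1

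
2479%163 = 34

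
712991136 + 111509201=824500337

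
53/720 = 53/720 =0.07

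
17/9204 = 17/9204 = 0.00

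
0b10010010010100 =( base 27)cmm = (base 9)13754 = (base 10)9364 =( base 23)HG3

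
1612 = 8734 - 7122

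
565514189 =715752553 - 150238364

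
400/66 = 200/33 = 6.06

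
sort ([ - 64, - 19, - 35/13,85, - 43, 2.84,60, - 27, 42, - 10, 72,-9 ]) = [ - 64,  -  43, - 27,  -  19, - 10 ,  -  9, - 35/13,2.84,42,60,  72,85 ] 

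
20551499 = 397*51767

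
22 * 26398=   580756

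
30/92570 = 3/9257 = 0.00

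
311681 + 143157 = 454838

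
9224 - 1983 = 7241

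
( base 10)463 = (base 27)H4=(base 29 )FS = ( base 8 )717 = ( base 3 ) 122011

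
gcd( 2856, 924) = 84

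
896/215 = 4 + 36/215 = 4.17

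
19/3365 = 19/3365= 0.01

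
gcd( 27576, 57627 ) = 9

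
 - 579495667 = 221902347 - 801398014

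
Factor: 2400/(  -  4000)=- 3/5 = - 3^1 * 5^(- 1 ) 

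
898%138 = 70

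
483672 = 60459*8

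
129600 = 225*576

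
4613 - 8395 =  - 3782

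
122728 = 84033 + 38695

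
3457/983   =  3457/983 = 3.52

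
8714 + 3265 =11979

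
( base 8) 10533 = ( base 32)4ar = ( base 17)f66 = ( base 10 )4443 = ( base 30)4S3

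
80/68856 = 10/8607 = 0.00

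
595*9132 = 5433540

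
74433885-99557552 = -25123667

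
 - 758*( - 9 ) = 6822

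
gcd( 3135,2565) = 285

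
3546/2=1773 = 1773.00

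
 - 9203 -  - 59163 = 49960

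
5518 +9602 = 15120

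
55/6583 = 55/6583=0.01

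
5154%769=540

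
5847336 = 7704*759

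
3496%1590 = 316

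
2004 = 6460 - 4456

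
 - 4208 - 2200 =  - 6408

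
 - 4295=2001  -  6296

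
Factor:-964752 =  - 2^4*3^1*101^1*199^1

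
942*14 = 13188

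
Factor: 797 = 797^1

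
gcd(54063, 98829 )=9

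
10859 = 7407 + 3452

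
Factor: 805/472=2^( - 3)*5^1*7^1*23^1* 59^(  -  1 )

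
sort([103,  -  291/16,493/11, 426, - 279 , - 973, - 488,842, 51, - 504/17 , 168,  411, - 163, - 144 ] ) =[-973, - 488,-279, - 163, - 144 , - 504/17,-291/16,493/11,51, 103,168,411,426,842 ] 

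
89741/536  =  167+229/536  =  167.43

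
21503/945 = 22 +713/945 = 22.75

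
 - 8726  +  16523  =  7797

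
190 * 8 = 1520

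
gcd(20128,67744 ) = 32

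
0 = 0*7376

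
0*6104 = 0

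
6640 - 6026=614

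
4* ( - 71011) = -284044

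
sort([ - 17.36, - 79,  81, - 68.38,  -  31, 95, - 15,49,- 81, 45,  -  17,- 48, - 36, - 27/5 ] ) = [ -81, - 79, - 68.38, - 48, - 36,-31, - 17.36, - 17, - 15, - 27/5,  45, 49, 81,95] 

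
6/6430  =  3/3215 = 0.00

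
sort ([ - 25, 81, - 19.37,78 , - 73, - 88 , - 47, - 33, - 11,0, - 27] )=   [ -88, - 73, - 47, - 33 , - 27,  -  25, -19.37, - 11,0,  78,81 ] 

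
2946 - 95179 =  - 92233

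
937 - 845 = 92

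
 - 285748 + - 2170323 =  - 2456071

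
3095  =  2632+463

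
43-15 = 28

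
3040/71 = 3040/71 = 42.82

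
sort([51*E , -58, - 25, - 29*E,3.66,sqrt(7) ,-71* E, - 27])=[ - 71*E, - 29*E, - 58,-27,  -  25, sqrt( 7 ), 3.66,51*E]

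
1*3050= 3050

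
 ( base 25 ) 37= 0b1010010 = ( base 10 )82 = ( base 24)3a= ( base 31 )2k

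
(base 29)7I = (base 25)8L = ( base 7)434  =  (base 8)335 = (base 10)221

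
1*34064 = 34064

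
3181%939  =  364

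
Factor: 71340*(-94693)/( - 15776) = 58236195/136 = 2^(  -  3 )* 3^1*5^1 * 17^( - 1)*41^1 * 94693^1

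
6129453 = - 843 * (  -  7271)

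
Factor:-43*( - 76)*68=222224 = 2^4*17^1*19^1*43^1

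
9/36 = 1/4= 0.25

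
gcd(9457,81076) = 1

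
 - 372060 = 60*( - 6201)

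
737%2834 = 737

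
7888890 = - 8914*( - 885)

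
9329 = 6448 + 2881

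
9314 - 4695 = 4619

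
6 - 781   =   - 775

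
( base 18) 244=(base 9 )884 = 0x2D4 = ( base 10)724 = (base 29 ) os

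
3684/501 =7  +  59/167= 7.35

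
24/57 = 8/19  =  0.42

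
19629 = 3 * 6543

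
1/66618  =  1/66618 = 0.00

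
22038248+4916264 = 26954512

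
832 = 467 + 365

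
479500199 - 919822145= - 440321946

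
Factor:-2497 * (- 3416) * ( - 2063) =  - 2^3*7^1*11^1*61^1*227^1*2063^1 = - 17596878376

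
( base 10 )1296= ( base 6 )10000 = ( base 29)1fk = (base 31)1ap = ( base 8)2420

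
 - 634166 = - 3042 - 631124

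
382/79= 4 + 66/79 = 4.84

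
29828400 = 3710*8040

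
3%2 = 1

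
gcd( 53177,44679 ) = 1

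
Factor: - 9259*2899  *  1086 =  - 29150239326 = - 2^1*3^1*13^1*47^1*181^1 * 197^1*223^1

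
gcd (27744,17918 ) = 578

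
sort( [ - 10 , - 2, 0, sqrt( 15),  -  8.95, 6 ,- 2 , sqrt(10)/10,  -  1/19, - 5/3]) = [ - 10, - 8.95 , - 2, - 2,- 5/3, - 1/19,  0,sqrt(10)/10, sqrt( 15 ),  6 ] 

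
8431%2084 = 95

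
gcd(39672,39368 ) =152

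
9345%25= 20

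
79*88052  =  6956108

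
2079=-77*( - 27 ) 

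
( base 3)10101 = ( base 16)5B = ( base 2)1011011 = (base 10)91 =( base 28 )37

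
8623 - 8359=264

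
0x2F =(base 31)1G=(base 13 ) 38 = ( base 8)57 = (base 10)47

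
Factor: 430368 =2^5*3^1  *  4483^1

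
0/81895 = 0 =0.00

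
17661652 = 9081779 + 8579873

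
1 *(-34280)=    - 34280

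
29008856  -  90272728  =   - 61263872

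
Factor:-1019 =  - 1019^1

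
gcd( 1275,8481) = 3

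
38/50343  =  38/50343 = 0.00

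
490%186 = 118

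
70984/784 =8873/98 = 90.54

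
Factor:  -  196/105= - 28/15 = - 2^2*3^( - 1)  *  5^(- 1 )*7^1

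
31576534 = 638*49493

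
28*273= 7644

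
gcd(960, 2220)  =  60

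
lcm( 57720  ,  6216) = 404040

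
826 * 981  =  810306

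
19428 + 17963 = 37391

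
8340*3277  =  27330180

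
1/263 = 1/263 = 0.00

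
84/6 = 14 = 14.00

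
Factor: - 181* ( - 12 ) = 2172 = 2^2*3^1*181^1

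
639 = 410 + 229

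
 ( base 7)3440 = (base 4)103211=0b10011100101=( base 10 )1253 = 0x4e5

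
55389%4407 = 2505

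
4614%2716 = 1898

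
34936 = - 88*( - 397 )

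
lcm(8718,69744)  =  69744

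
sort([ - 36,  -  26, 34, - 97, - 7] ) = [ - 97, - 36, - 26,-7, 34]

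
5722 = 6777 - 1055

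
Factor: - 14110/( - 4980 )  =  17/6  =  2^( - 1 )*3^( - 1 ) * 17^1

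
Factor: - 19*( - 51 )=969=3^1*17^1 * 19^1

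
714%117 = 12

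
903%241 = 180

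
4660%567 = 124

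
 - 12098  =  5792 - 17890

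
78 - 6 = 72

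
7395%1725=495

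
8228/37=8228/37 = 222.38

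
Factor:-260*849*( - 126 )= 2^3 * 3^3* 5^1*7^1*13^1 * 283^1 = 27813240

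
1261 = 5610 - 4349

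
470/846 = 5/9  =  0.56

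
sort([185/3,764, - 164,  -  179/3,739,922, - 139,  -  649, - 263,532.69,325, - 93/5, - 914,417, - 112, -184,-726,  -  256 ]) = [-914, - 726,  -  649,-263, - 256, - 184, - 164, - 139, - 112 , - 179/3, - 93/5, 185/3,325, 417,532.69,  739,764,922]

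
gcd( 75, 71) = 1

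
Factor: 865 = 5^1*173^1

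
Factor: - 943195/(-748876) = 2^( - 2)*5^1*11^2*1559^1*187219^( - 1) 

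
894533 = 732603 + 161930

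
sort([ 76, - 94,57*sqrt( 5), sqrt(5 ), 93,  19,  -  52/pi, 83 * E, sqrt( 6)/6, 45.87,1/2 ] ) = [ - 94, - 52/pi, sqrt ( 6) /6, 1/2,sqrt(5),  19, 45.87, 76 , 93,  57 * sqrt(5 ),83*E]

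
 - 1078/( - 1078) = 1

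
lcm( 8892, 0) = 0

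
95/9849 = 95/9849  =  0.01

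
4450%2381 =2069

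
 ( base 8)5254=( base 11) 2064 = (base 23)53i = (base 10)2732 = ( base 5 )41412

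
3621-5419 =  -1798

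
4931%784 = 227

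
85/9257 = 85/9257 = 0.01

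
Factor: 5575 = 5^2*223^1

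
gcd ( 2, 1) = 1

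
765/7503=255/2501  =  0.10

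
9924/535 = 9924/535= 18.55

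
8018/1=8018 = 8018.00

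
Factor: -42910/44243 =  - 2^1*5^1*7^1*  151^(  -  1)*293^(  -  1)*613^1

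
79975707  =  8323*9609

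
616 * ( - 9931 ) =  - 6117496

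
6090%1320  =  810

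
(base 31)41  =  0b1111101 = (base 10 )125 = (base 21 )5K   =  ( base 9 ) 148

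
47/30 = 1+17/30=1.57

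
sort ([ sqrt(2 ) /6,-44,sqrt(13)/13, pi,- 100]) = [ - 100, -44, sqrt (2) /6,sqrt(13) /13, pi]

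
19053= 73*261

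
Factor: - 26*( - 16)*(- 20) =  -2^7*5^1*13^1= -8320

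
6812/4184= 1703/1046 = 1.63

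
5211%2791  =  2420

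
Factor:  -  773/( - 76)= 2^ (-2 )*19^(  -  1)*773^1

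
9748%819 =739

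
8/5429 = 8/5429= 0.00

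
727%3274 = 727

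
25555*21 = 536655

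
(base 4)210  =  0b100100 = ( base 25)1B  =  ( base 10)36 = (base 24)1C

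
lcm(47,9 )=423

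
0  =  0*87462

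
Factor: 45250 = 2^1 * 5^3 * 181^1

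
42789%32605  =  10184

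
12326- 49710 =  -  37384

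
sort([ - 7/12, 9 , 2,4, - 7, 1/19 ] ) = [ - 7, - 7/12, 1/19, 2, 4, 9]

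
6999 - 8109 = -1110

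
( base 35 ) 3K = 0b1111101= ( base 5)1000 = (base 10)125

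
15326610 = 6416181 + 8910429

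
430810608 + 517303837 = 948114445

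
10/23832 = 5/11916 = 0.00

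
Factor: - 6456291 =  - 3^1*1291^1*1667^1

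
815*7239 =5899785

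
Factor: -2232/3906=-2^2*7^( - 1 )  =  -4/7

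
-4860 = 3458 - 8318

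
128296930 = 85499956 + 42796974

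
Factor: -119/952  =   - 2^ ( - 3) = - 1/8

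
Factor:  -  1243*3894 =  - 4840242=- 2^1 * 3^1 * 11^2*59^1*113^1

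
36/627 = 12/209 = 0.06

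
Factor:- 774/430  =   - 9/5 = -3^2*5^ ( -1)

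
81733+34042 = 115775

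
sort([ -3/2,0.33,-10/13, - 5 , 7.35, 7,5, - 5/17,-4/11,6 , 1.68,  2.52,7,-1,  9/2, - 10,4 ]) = [ - 10,  -  5,-3/2,-1, - 10/13, - 4/11, - 5/17,0.33,1.68, 2.52,4,9/2,5, 6,7, 7, 7.35]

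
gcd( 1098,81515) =1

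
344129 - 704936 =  - 360807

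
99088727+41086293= 140175020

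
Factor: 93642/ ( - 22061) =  - 2^1*3^1*13^ ( - 1)*1697^( - 1)*15607^1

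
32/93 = 32/93 = 0.34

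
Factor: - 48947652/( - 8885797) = 2^2*3^4 * 13^1 * 23^(  -  1)*11621^1*386339^( - 1)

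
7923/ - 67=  - 119 + 50/67 = - 118.25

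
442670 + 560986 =1003656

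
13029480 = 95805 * 136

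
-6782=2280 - 9062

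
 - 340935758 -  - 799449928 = 458514170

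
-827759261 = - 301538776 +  -526220485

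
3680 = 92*40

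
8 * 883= 7064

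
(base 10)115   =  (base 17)6D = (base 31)3m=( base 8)163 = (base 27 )47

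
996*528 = 525888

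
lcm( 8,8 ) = 8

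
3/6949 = 3/6949 = 0.00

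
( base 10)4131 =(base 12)2483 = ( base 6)31043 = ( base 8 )10043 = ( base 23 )7ie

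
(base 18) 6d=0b1111001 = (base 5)441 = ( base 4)1321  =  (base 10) 121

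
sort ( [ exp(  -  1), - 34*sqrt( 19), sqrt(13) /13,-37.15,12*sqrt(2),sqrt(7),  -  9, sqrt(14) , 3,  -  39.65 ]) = [ - 34*sqrt(19 ),- 39.65,  -  37.15,- 9, sqrt(13)/13, exp(-1), sqrt(7), 3, sqrt( 14),  12 * sqrt( 2 ) ]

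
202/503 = 202/503 = 0.40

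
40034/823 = 40034/823 = 48.64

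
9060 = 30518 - 21458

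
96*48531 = 4658976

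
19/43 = 19/43 = 0.44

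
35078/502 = 17539/251 = 69.88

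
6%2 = 0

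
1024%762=262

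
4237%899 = 641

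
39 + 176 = 215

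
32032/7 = 4576 = 4576.00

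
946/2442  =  43/111 = 0.39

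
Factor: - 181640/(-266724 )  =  190/279 =2^1*3^( - 2)*5^1*19^1*31^( - 1)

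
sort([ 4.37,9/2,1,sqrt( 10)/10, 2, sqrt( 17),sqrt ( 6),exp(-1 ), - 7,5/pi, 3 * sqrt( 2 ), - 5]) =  [-7, - 5,sqrt( 10)/10,exp( - 1),1, 5/pi, 2,sqrt ( 6),sqrt( 17),3*sqrt( 2),4.37,9/2 ]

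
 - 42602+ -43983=-86585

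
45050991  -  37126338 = 7924653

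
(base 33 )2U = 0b1100000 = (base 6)240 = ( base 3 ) 10120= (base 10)96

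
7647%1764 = 591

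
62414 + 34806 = 97220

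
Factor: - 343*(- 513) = 3^3*7^3*19^1 = 175959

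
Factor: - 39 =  - 3^1*13^1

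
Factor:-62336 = -2^7*487^1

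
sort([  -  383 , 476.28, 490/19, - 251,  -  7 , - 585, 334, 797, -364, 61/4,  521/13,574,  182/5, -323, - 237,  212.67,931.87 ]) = [ - 585,-383 , - 364 ,  -  323, -251 ,-237, - 7,61/4,490/19,182/5,521/13,  212.67,334,476.28,  574 , 797,931.87 ]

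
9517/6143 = 9517/6143 = 1.55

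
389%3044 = 389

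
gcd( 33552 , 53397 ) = 9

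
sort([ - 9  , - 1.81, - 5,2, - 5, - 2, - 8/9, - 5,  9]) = [ - 9, - 5, - 5,-5, - 2,  -  1.81, - 8/9,2, 9]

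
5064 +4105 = 9169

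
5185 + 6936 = 12121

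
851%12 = 11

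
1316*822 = 1081752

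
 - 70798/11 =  - 70798/11=   - 6436.18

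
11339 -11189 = 150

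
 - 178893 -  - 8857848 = 8678955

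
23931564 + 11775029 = 35706593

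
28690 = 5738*5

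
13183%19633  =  13183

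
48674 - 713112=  - 664438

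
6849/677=6849/677 = 10.12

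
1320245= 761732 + 558513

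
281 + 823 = 1104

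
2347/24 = 97 + 19/24  =  97.79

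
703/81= 8 + 55/81= 8.68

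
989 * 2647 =2617883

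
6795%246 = 153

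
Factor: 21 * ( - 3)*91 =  - 3^2*7^2*13^1 = - 5733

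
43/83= 43/83=0.52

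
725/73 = 725/73 = 9.93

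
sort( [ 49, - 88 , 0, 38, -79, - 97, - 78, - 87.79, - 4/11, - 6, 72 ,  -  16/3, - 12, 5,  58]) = [ - 97,-88,-87.79,- 79, - 78,-12, - 6, - 16/3, - 4/11, 0  ,  5, 38,  49,58, 72]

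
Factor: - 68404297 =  - 13^1*5261869^1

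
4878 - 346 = 4532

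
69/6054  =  23/2018 = 0.01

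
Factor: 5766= 2^1*3^1*31^2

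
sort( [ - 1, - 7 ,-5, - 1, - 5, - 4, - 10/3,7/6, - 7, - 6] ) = [ - 7, - 7, - 6, - 5, - 5,-4, - 10/3, - 1, - 1,7/6]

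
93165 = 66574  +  26591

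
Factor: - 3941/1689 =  - 3^(-1)*7^1 =- 7/3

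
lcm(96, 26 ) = 1248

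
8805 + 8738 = 17543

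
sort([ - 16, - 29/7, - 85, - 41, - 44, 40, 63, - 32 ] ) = [  -  85,-44, - 41, -32, - 16, - 29/7, 40,63 ]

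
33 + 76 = 109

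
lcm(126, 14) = 126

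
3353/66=50 +53/66 = 50.80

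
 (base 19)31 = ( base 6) 134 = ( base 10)58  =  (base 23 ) 2C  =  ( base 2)111010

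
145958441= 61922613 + 84035828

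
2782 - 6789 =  - 4007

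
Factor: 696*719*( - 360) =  - 180152640 = -2^6*3^3 * 5^1*29^1*719^1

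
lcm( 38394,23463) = 422334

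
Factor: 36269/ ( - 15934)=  - 2^( - 1) * 31^( - 1)*257^( - 1) * 36269^1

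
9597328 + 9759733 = 19357061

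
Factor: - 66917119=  - 433^1*154543^1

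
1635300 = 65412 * 25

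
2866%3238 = 2866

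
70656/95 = 70656/95  =  743.75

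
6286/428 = 14 + 147/214 = 14.69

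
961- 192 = 769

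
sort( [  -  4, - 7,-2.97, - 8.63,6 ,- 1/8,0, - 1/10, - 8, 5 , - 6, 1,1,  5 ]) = [ - 8.63 , - 8, - 7, - 6, - 4, - 2.97,  -  1/8 , - 1/10,0, 1, 1,5, 5,6]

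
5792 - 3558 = 2234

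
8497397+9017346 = 17514743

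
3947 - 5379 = -1432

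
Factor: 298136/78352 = 2^(-1)*59^( - 1 ) * 449^1 = 449/118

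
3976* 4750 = 18886000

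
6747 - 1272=5475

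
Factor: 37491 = 3^1*12497^1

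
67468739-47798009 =19670730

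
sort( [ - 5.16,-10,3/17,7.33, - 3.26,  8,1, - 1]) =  [ - 10, -5.16, - 3.26,-1,3/17,1,7.33,8]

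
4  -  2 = 2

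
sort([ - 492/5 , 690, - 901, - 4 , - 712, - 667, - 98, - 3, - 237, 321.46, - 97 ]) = [ - 901, - 712, - 667, - 237, - 492/5, - 98, - 97,-4, - 3, 321.46, 690]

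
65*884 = 57460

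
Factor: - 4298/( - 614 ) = 7 = 7^1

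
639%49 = 2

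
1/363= 1/363  =  0.00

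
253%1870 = 253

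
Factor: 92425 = 5^2*3697^1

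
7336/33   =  222 + 10/33=222.30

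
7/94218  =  7/94218 = 0.00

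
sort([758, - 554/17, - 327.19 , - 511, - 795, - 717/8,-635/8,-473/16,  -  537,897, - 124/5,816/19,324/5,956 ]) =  [-795, - 537, - 511, - 327.19, - 717/8, - 635/8,- 554/17, - 473/16, - 124/5,816/19,324/5,758 , 897,956] 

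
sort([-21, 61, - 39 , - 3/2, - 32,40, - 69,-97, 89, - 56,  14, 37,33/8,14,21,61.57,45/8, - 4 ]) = [-97,- 69 ,  -  56, - 39, - 32, - 21 ,  -  4,  -  3/2, 33/8,45/8,14, 14, 21,37,40 , 61, 61.57, 89] 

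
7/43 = 7/43 = 0.16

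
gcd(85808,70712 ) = 8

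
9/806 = 9/806  =  0.01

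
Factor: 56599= 56599^1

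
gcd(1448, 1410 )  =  2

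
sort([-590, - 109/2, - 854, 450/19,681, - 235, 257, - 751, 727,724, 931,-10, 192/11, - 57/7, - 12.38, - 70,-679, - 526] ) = [ - 854, - 751,-679, - 590, - 526,  -  235, - 70, - 109/2, - 12.38, - 10, - 57/7, 192/11, 450/19, 257, 681, 724,  727 , 931]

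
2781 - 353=2428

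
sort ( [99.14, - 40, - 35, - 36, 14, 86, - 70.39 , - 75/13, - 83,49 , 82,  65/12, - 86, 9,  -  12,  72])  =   [ - 86, - 83, - 70.39,-40, - 36, - 35, - 12, - 75/13, 65/12,  9, 14, 49, 72, 82, 86, 99.14 ] 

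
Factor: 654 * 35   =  22890 = 2^1*3^1*5^1* 7^1 * 109^1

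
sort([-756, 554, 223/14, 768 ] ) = [ - 756,  223/14,554,768 ] 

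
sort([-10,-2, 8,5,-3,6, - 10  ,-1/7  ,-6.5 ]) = [ - 10, - 10,-6.5, - 3, - 2,-1/7,5,6, 8]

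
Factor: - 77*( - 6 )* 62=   28644 = 2^2*3^1*7^1*11^1*31^1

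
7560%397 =17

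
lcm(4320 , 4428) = 177120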